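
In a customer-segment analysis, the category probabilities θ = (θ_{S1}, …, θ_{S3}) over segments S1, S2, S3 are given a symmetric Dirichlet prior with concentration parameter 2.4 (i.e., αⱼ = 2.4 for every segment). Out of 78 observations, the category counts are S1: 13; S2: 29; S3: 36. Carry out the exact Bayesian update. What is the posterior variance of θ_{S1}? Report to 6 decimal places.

The Dirichlet prior is conjugate to the Multinomial likelihood: each posterior αⱼ = prior αⱼ + observed count nⱼ.
Posterior concentration: (15.4, 31.4, 38.4), total = 85.2.
Var[θ_j] = α_j(Σα−α_j)/((Σα)²(Σα+1)) = 15.4·69.8/(85.2²·86.2) = 0.001718.

0.001718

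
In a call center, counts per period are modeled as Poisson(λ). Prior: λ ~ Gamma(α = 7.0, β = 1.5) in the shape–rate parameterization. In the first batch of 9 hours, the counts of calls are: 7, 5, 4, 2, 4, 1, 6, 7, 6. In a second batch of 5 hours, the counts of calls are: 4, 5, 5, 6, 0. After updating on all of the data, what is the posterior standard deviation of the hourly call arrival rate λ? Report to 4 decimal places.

0.5359

With a Gamma(shape α, rate β) prior, the Poisson likelihood is conjugate: the posterior is Gamma(α + ΣXᵢ, β + n).
Batch 1: sum of counts S = 42 over n = 9 hours.
After batch 1: Gamma(α+S, β+n) = Gamma(7.0+42, 1.5+9) = Gamma(49.0, 10.5).
Batch 2: sum of counts S = 20 over n = 5 hours.
After batch 2: Gamma(α+S, β+n) = Gamma(49.0+20, 10.5+5) = Gamma(69.0, 15.5).
SD = √α/β = √69.0/15.5 = 0.5359.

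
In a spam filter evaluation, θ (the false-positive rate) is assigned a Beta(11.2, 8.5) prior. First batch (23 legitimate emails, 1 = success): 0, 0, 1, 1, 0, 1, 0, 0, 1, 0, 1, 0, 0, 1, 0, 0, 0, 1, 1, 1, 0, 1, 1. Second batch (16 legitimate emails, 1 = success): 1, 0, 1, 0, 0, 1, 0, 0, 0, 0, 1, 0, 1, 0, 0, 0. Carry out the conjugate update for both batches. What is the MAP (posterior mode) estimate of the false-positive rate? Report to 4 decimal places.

The Beta prior is conjugate to a Binomial/Bernoulli likelihood; the update adds successes to α and failures to β.
After batch 1: Beta(11.2+11, 8.5+12) = Beta(22.2, 20.5).
After batch 2: Beta(22.2+5, 20.5+11) = Beta(27.2, 31.5).
Mode of Beta(a,b) for a,b>1 is (a−1)/(a+b−2) = 26.2/56.7 = 0.4621.

0.4621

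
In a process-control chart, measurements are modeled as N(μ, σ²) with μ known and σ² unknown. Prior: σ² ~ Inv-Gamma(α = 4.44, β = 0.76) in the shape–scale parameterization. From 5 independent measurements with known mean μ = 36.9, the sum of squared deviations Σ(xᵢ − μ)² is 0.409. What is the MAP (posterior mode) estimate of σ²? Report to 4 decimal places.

With known mean μ and an Inverse-Gamma(α, β) prior on σ², the Normal likelihood is conjugate: posterior is Inv-Gamma(α + n/2, β + Σ(xᵢ−μ)²/2).
Posterior: Inv-Gamma(4.44 + 5/2, 0.76 + 0.409/2) = Inv-Gamma(6.94, 0.9645).
Mode = β/(α+1) = 0.9645/7.94 = 0.1215.

0.1215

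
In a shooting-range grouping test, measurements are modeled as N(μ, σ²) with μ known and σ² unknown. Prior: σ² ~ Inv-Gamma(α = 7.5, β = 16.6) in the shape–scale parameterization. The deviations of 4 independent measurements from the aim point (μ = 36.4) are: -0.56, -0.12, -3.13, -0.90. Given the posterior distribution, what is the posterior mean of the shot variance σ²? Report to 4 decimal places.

2.5962

With known mean μ and an Inverse-Gamma(α, β) prior on σ², the Normal likelihood is conjugate: posterior is Inv-Gamma(α + n/2, β + Σ(xᵢ−μ)²/2).
Σ(xᵢ−μ)² = (-0.56)² + (-0.12)² + (-3.13)² + (-0.90)² = 10.9349.
Posterior: Inv-Gamma(7.5 + 4/2, 16.6 + 10.9349/2) = Inv-Gamma(9.50, 22.06745).
E[σ²|data] = β/(α−1) = 22.06745/8.50 = 2.5962.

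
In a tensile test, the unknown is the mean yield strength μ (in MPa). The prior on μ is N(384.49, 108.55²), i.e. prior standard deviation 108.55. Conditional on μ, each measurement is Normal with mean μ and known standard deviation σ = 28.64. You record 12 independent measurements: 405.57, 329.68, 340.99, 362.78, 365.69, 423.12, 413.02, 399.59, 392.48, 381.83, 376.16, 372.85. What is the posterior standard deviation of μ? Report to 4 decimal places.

For Normal data with known variance σ², a Normal(μ₀, σ₀²) prior on μ is conjugate. Posterior precision = 1/σ₀² + n/σ²; posterior mean is the precision-weighted average of μ₀ and x̄.
σ₀² = 108.55² = 11783.1025, σ² = 28.64² = 820.2496; σ² + n·σ₀² = 820.2496 + 12·11783.1025 = 142217.4796.
Posterior precision = 1/σ₀² + n/σ² = 1/11783.1025 + 12/820.2496 = (σ² + n·σ₀²)/(σ₀²σ²) = 142217.4796/(11783.1025·820.2496); posterior variance σₙ² = σ₀²σ²/(σ² + n·σ₀²) = 11783.1025·820.2496/142217.4796 = 67.959896.
Posterior SD = √σₙ² = √(11783.1025·820.2496/142217.4796) = 8.2438.

8.2438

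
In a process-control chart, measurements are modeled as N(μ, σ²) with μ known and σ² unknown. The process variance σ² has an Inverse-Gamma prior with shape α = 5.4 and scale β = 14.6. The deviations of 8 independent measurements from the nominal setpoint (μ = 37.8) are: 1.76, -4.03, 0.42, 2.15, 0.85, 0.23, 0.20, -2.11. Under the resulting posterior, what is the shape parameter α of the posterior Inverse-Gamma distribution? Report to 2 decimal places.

With known mean μ and an Inverse-Gamma(α, β) prior on σ², the Normal likelihood is conjugate: posterior is Inv-Gamma(α + n/2, β + Σ(xᵢ−μ)²/2).
Σ(xᵢ−μ)² = (1.76)² + (-4.03)² + (0.42)² + (2.15)² + (0.85)² + (0.23)² + (0.20)² + (-2.11)² = 29.4049.
Posterior: Inv-Gamma(5.4 + 8/2, 14.6 + 29.4049/2) = Inv-Gamma(9.40, 29.30245).
Posterior α = 9.40.

9.40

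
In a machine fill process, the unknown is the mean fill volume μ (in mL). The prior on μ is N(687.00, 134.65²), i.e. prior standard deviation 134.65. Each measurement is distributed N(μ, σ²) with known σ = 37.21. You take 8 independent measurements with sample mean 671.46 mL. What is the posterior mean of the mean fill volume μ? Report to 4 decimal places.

For Normal data with known variance σ², a Normal(μ₀, σ₀²) prior on μ is conjugate. Posterior precision = 1/σ₀² + n/σ²; posterior mean is the precision-weighted average of μ₀ and x̄.
n·x̄ = 8·671.46 = 5371.68.
σ₀² = 134.65² = 18130.6225, σ² = 37.21² = 1384.5841; σ² + n·σ₀² = 1384.5841 + 8·18130.6225 = 146429.5641.
Posterior mean = (μ₀/σ₀² + n·x̄/σ²)/(1/σ₀² + n/σ²) = (σ²·μ₀ + σ₀²·n·x̄)/(σ² + n·σ₀²) = (1384.5841·687.00 + 18130.6225·5371.68)/146429.5641 = 98343111.5475/146429.5641 = 671.6069.

671.6069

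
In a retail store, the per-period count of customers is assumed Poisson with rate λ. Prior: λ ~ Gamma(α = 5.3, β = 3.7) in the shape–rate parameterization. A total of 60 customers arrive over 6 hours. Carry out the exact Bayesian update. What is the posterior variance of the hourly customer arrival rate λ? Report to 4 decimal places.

0.6940

With a Gamma(shape α, rate β) prior, the Poisson likelihood is conjugate: the posterior is Gamma(α + ΣXᵢ, β + n).
Posterior: Gamma(α+S, β+n) = Gamma(5.3+60, 3.7+6) = Gamma(65.3, 9.7).
Var = α/β² = 65.3/9.7² = 0.6940.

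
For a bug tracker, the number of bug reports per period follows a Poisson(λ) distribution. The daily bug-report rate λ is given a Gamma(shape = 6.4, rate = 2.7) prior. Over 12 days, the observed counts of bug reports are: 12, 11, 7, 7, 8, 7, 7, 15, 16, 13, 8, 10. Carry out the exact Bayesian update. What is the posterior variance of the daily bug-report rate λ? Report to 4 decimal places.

With a Gamma(shape α, rate β) prior, the Poisson likelihood is conjugate: the posterior is Gamma(α + ΣXᵢ, β + n).
Sum of counts S = 121 over n = 12 days.
Posterior: Gamma(α+S, β+n) = Gamma(6.4+121, 2.7+12) = Gamma(127.4, 14.7).
Var = α/β² = 127.4/14.7² = 0.5896.

0.5896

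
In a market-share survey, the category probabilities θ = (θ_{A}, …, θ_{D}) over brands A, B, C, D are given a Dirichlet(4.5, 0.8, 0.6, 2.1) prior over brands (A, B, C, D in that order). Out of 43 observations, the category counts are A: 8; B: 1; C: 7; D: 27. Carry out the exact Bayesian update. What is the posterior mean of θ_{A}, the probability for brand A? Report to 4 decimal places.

The Dirichlet prior is conjugate to the Multinomial likelihood: each posterior αⱼ = prior αⱼ + observed count nⱼ.
Posterior concentration: (12.5, 1.8, 7.6, 29.1), total = 51.0.
E[θ_{A}|data] = α_{A}/Σα = 12.5/51.0 = 0.2451.

0.2451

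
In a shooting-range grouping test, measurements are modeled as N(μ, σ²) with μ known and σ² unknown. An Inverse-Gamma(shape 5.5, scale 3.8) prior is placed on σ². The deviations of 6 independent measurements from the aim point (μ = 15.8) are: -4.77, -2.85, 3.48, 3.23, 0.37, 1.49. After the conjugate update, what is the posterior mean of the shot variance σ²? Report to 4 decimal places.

With known mean μ and an Inverse-Gamma(α, β) prior on σ², the Normal likelihood is conjugate: posterior is Inv-Gamma(α + n/2, β + Σ(xᵢ−μ)²/2).
Σ(xᵢ−μ)² = (-4.77)² + (-2.85)² + (3.48)² + (3.23)² + (0.37)² + (1.49)² = 55.7757.
Posterior: Inv-Gamma(5.5 + 6/2, 3.8 + 55.7757/2) = Inv-Gamma(8.50, 31.68785).
E[σ²|data] = β/(α−1) = 31.68785/7.50 = 4.2250.

4.2250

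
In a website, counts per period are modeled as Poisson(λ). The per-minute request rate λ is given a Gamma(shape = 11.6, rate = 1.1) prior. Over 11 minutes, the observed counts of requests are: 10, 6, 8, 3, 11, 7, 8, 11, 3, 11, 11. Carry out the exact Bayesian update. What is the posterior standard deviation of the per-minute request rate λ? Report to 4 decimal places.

With a Gamma(shape α, rate β) prior, the Poisson likelihood is conjugate: the posterior is Gamma(α + ΣXᵢ, β + n).
Sum of counts S = 89 over n = 11 minutes.
Posterior: Gamma(α+S, β+n) = Gamma(11.6+89, 1.1+11) = Gamma(100.6, 12.1).
SD = √α/β = √100.6/12.1 = 0.8289.

0.8289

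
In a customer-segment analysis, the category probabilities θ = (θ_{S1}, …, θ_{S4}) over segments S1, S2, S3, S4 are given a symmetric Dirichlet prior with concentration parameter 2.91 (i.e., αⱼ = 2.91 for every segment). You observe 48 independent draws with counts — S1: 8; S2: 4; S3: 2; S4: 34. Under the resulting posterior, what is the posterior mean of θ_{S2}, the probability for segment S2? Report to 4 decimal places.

The Dirichlet prior is conjugate to the Multinomial likelihood: each posterior αⱼ = prior αⱼ + observed count nⱼ.
Posterior concentration: (10.91, 6.91, 4.91, 36.91), total = 59.64.
E[θ_{S2}|data] = α_{S2}/Σα = 6.91/59.64 = 0.1159.

0.1159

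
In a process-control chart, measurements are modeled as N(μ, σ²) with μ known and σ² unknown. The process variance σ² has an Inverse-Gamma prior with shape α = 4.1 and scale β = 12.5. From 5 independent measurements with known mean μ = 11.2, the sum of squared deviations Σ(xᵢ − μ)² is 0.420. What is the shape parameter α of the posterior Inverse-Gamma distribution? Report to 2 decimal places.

With known mean μ and an Inverse-Gamma(α, β) prior on σ², the Normal likelihood is conjugate: posterior is Inv-Gamma(α + n/2, β + Σ(xᵢ−μ)²/2).
Posterior: Inv-Gamma(4.1 + 5/2, 12.5 + 0.420/2) = Inv-Gamma(6.60, 12.7100).
Posterior α = 6.60.

6.60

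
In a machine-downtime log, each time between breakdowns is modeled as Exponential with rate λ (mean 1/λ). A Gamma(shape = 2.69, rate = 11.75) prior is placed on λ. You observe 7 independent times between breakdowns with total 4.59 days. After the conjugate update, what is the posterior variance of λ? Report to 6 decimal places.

0.036293

With a Gamma(shape α, rate β) prior on the exponential rate λ, the posterior after n observations with total T = Σxᵢ is Gamma(α+n, β+T).
Posterior: Gamma(2.69+7, 11.75+4.59) = Gamma(9.69, 16.34).
Var = α/β² = 0.036293.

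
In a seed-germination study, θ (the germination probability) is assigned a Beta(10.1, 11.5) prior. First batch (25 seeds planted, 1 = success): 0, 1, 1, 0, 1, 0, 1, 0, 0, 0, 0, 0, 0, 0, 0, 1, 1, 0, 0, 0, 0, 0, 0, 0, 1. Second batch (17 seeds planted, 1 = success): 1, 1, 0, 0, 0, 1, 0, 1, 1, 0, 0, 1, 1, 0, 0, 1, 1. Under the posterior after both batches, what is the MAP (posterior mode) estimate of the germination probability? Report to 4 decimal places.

0.4075

The Beta prior is conjugate to a Binomial/Bernoulli likelihood; the update adds successes to α and failures to β.
After batch 1: Beta(10.1+7, 11.5+18) = Beta(17.1, 29.5).
After batch 2: Beta(17.1+9, 29.5+8) = Beta(26.1, 37.5).
Mode of Beta(a,b) for a,b>1 is (a−1)/(a+b−2) = 25.1/61.6 = 0.4075.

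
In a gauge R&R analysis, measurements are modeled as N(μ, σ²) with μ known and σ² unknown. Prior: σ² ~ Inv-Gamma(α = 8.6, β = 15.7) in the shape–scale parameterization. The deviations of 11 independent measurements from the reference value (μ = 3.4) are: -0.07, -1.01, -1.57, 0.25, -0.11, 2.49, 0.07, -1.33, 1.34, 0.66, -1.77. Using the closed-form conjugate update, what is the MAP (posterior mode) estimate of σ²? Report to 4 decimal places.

With known mean μ and an Inverse-Gamma(α, β) prior on σ², the Normal likelihood is conjugate: posterior is Inv-Gamma(α + n/2, β + Σ(xᵢ−μ)²/2).
Σ(xᵢ−μ)² = (-0.07)² + (-1.01)² + (-1.57)² + (0.25)² + (-0.11)² + (2.49)² + (0.07)² + (-1.33)² + (1.34)² + (0.66)² + (-1.77)² = 16.9025.
Posterior: Inv-Gamma(8.6 + 11/2, 15.7 + 16.9025/2) = Inv-Gamma(14.10, 24.15125).
Mode = β/(α+1) = 24.15125/15.10 = 1.5994.

1.5994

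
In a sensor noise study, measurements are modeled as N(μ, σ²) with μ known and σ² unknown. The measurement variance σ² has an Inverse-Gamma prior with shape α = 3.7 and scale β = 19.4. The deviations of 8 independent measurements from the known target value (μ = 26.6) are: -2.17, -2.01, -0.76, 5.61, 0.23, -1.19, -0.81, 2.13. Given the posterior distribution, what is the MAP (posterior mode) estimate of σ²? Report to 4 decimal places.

With known mean μ and an Inverse-Gamma(α, β) prior on σ², the Normal likelihood is conjugate: posterior is Inv-Gamma(α + n/2, β + Σ(xᵢ−μ)²/2).
Σ(xᵢ−μ)² = (-2.17)² + (-2.01)² + (-0.76)² + (5.61)² + (0.23)² + (-1.19)² + (-0.81)² + (2.13)² = 47.4607.
Posterior: Inv-Gamma(3.7 + 8/2, 19.4 + 47.4607/2) = Inv-Gamma(7.70, 43.13035).
Mode = β/(α+1) = 43.13035/8.70 = 4.9575.

4.9575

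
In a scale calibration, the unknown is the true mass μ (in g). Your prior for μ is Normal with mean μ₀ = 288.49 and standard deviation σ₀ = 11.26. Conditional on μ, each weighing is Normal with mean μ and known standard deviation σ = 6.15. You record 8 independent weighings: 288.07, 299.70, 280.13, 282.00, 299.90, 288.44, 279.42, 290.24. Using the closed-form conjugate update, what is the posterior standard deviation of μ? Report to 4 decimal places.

2.1349

For Normal data with known variance σ², a Normal(μ₀, σ₀²) prior on μ is conjugate. Posterior precision = 1/σ₀² + n/σ²; posterior mean is the precision-weighted average of μ₀ and x̄.
σ₀² = 11.26² = 126.7876, σ² = 6.15² = 37.8225; σ² + n·σ₀² = 37.8225 + 8·126.7876 = 1052.1233.
Posterior precision = 1/σ₀² + n/σ² = 1/126.7876 + 8/37.8225 = (σ² + n·σ₀²)/(σ₀²σ²) = 1052.1233/(126.7876·37.8225); posterior variance σₙ² = σ₀²σ²/(σ² + n·σ₀²) = 126.7876·37.8225/1052.1233 = 4.557854.
Posterior SD = √σₙ² = √(126.7876·37.8225/1052.1233) = 2.1349.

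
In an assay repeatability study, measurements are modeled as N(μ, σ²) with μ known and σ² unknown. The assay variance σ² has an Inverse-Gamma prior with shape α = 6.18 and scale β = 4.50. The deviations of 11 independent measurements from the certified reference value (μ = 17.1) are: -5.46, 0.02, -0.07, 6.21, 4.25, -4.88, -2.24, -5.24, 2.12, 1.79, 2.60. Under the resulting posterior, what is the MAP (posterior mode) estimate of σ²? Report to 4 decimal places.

6.5533

With known mean μ and an Inverse-Gamma(α, β) prior on σ², the Normal likelihood is conjugate: posterior is Inv-Gamma(α + n/2, β + Σ(xᵢ−μ)²/2).
Σ(xᵢ−μ)² = (-5.46)² + (0.02)² + (-0.07)² + (6.21)² + (4.25)² + (-4.88)² + (-2.24)² + (-5.24)² + (2.12)² + (1.79)² + (2.60)² = 157.1916.
Posterior: Inv-Gamma(6.18 + 11/2, 4.50 + 157.1916/2) = Inv-Gamma(11.68, 83.09580).
Mode = β/(α+1) = 83.09580/12.68 = 6.5533.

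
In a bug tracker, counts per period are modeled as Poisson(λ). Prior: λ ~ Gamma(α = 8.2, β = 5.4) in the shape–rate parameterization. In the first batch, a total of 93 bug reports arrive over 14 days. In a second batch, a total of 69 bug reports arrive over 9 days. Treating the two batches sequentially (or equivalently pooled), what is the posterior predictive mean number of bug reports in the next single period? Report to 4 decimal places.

5.9930

With a Gamma(shape α, rate β) prior, the Poisson likelihood is conjugate: the posterior is Gamma(α + ΣXᵢ, β + n).
After batch 1: Gamma(α+S, β+n) = Gamma(8.2+93, 5.4+14) = Gamma(101.2, 19.4).
After batch 2: Gamma(α+S, β+n) = Gamma(101.2+69, 19.4+9) = Gamma(170.2, 28.4).
The predictive distribution for one future period is NegBinom with mean α/β = 5.9930.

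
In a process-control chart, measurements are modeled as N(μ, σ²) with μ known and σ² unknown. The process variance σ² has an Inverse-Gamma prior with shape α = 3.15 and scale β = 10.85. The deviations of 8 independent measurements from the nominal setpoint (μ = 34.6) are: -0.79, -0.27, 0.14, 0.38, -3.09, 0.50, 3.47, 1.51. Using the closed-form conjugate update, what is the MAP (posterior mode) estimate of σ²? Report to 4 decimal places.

2.8638

With known mean μ and an Inverse-Gamma(α, β) prior on σ², the Normal likelihood is conjugate: posterior is Inv-Gamma(α + n/2, β + Σ(xᵢ−μ)²/2).
Σ(xᵢ−μ)² = (-0.79)² + (-0.27)² + (0.14)² + (0.38)² + (-3.09)² + (0.50)² + (3.47)² + (1.51)² = 24.9801.
Posterior: Inv-Gamma(3.15 + 8/2, 10.85 + 24.9801/2) = Inv-Gamma(7.15, 23.34005).
Mode = β/(α+1) = 23.34005/8.15 = 2.8638.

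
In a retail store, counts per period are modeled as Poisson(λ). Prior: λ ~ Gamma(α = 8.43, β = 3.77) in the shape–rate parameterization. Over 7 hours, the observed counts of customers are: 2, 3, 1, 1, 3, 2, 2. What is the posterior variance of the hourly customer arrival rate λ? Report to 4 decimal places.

0.1934

With a Gamma(shape α, rate β) prior, the Poisson likelihood is conjugate: the posterior is Gamma(α + ΣXᵢ, β + n).
Sum of counts S = 14 over n = 7 hours.
Posterior: Gamma(α+S, β+n) = Gamma(8.43+14, 3.77+7) = Gamma(22.43, 10.77).
Var = α/β² = 22.43/10.77² = 0.1934.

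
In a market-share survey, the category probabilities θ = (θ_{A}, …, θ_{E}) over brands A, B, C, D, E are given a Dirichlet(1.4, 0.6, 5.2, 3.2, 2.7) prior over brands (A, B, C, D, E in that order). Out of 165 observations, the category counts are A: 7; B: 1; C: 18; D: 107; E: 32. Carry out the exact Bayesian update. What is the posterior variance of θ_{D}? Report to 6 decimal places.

0.001317

The Dirichlet prior is conjugate to the Multinomial likelihood: each posterior αⱼ = prior αⱼ + observed count nⱼ.
Posterior concentration: (8.4, 1.6, 23.2, 110.2, 34.7), total = 178.1.
Var[θ_j] = α_j(Σα−α_j)/((Σα)²(Σα+1)) = 110.2·67.9/(178.1²·179.1) = 0.001317.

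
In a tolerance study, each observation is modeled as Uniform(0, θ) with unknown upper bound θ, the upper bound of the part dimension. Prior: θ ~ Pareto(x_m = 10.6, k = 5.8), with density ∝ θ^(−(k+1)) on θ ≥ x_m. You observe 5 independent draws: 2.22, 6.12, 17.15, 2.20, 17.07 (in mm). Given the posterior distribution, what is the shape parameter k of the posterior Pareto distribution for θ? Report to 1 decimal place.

10.8

A Pareto(scale x_m, shape k) prior on the upper bound θ of Uniform(0, θ) is conjugate: posterior is Pareto(max(x_m, max xᵢ), k + n).
Sample maximum = 17.15; prior scale x_m = 10.6 → posterior scale = max = 17.15.
Posterior shape = 5.8 + 5 = 10.8.
Posterior shape k = 10.8.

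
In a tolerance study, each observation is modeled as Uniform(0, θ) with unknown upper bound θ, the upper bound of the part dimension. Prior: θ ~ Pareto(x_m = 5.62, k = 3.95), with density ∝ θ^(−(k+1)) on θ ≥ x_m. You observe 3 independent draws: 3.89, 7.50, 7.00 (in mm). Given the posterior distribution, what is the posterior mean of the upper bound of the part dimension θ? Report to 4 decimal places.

8.7605

A Pareto(scale x_m, shape k) prior on the upper bound θ of Uniform(0, θ) is conjugate: posterior is Pareto(max(x_m, max xᵢ), k + n).
Sample maximum = 7.50; prior scale x_m = 5.62 → posterior scale = max = 7.50.
Posterior shape = 3.95 + 3 = 6.95.
E[θ|data] = k·x_m/(k−1) = 6.95·7.50/5.95 = 8.7605.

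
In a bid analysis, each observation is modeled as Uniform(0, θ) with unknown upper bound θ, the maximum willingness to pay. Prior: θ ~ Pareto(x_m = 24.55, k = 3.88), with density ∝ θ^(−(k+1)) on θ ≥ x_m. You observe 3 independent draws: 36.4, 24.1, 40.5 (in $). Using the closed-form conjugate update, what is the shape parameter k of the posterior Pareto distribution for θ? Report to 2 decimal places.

A Pareto(scale x_m, shape k) prior on the upper bound θ of Uniform(0, θ) is conjugate: posterior is Pareto(max(x_m, max xᵢ), k + n).
Sample maximum = 40.5; prior scale x_m = 24.55 → posterior scale = max = 40.50.
Posterior shape = 3.88 + 3 = 6.88.
Posterior shape k = 6.88.

6.88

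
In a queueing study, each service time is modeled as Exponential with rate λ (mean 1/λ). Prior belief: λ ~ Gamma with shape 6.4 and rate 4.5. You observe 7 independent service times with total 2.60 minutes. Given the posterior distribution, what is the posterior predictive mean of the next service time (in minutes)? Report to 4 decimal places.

0.5726

With a Gamma(shape α, rate β) prior on the exponential rate λ, the posterior after n observations with total T = Σxᵢ is Gamma(α+n, β+T).
Posterior: Gamma(6.4+7, 4.5+2.60) = Gamma(13.4, 7.10).
The predictive distribution for the next observation is Lomax; its mean is β/(α−1) = 7.10/12.4 = 0.5726.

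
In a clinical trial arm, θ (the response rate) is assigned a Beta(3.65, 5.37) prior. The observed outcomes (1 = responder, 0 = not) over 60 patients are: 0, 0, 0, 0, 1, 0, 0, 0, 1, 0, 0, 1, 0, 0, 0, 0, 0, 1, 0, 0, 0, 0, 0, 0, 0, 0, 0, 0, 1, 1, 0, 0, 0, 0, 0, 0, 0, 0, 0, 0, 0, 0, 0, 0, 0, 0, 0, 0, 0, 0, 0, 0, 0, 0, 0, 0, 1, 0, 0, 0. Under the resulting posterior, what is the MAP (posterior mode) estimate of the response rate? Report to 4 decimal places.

0.1440

The Beta prior is conjugate to a Binomial/Bernoulli likelihood; the update adds successes to α and failures to β.
Posterior: Beta(α+k, β+n−k) = Beta(3.65+7, 5.37+53) = Beta(10.65, 58.37).
Mode of Beta(a,b) for a,b>1 is (a−1)/(a+b−2) = 9.65/67.02 = 0.1440.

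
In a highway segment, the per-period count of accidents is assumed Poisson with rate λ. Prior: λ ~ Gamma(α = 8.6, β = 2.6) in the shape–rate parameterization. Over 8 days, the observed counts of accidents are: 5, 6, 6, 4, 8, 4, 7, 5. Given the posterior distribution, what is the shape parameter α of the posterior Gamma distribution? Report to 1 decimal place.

With a Gamma(shape α, rate β) prior, the Poisson likelihood is conjugate: the posterior is Gamma(α + ΣXᵢ, β + n).
Sum of counts S = 45 over n = 8 days.
Posterior: Gamma(α+S, β+n) = Gamma(8.6+45, 2.6+8) = Gamma(53.6, 10.6).
Posterior α = 53.6.

53.6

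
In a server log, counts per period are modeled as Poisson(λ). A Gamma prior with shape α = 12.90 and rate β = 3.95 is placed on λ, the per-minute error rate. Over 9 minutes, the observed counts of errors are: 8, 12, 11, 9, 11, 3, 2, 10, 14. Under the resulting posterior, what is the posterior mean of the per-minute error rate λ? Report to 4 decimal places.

With a Gamma(shape α, rate β) prior, the Poisson likelihood is conjugate: the posterior is Gamma(α + ΣXᵢ, β + n).
Sum of counts S = 80 over n = 9 minutes.
Posterior: Gamma(α+S, β+n) = Gamma(12.90+80, 3.95+9) = Gamma(92.90, 12.95).
Posterior mean = α/β = 92.90/12.95 = 7.1737.

7.1737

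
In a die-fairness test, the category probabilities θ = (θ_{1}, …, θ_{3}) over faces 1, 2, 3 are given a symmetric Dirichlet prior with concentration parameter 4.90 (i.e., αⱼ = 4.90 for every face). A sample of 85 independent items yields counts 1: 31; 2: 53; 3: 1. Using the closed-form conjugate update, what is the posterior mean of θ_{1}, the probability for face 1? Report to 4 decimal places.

The Dirichlet prior is conjugate to the Multinomial likelihood: each posterior αⱼ = prior αⱼ + observed count nⱼ.
Posterior concentration: (35.90, 57.90, 5.90), total = 99.70.
E[θ_{1}|data] = α_{1}/Σα = 35.90/99.70 = 0.3601.

0.3601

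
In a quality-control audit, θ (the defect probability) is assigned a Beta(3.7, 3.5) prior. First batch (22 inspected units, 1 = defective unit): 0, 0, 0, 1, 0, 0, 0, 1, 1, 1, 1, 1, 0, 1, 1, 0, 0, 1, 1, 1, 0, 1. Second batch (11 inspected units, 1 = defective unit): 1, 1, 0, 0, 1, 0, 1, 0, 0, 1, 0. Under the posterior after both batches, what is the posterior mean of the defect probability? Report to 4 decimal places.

The Beta prior is conjugate to a Binomial/Bernoulli likelihood; the update adds successes to α and failures to β.
After batch 1: Beta(3.7+12, 3.5+10) = Beta(15.7, 13.5).
After batch 2: Beta(15.7+5, 13.5+6) = Beta(20.7, 19.5).
Posterior mean = α/(α+β) = 20.7/40.2 = 0.5149.

0.5149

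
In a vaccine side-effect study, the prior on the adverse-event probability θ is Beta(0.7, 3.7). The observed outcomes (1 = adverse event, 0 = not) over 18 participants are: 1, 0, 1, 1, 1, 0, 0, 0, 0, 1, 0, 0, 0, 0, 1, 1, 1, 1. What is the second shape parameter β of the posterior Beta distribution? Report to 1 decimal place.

12.7

The Beta prior is conjugate to a Binomial/Bernoulli likelihood; the update adds successes to α and failures to β.
Posterior: Beta(α+k, β+n−k) = Beta(0.7+9, 3.7+9) = Beta(9.7, 12.7).
Posterior β = 12.7.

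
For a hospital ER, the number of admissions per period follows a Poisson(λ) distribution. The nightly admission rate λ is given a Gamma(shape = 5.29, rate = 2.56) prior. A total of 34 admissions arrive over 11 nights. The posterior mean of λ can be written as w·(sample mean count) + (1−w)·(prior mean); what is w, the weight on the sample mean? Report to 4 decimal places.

0.8112

With a Gamma(shape α, rate β) prior, the Poisson likelihood is conjugate: the posterior is Gamma(α + ΣXᵢ, β + n).
Posterior mean = (α₀+S)/(β₀+n) = [n/(β₀+n)]·(S/n) + [β₀/(β₀+n)]·(α₀/β₀), so only n and β₀ enter the weight.
Weight on data w = n/(β₀+n) = 11/(2.56+11) = 11/13.56 = 0.8112.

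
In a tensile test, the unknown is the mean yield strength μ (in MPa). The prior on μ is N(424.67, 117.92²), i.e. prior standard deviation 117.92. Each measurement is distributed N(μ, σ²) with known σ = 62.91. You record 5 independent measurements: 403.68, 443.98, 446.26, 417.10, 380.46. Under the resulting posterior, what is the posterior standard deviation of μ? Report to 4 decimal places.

For Normal data with known variance σ², a Normal(μ₀, σ₀²) prior on μ is conjugate. Posterior precision = 1/σ₀² + n/σ²; posterior mean is the precision-weighted average of μ₀ and x̄.
σ₀² = 117.92² = 13905.1264, σ² = 62.91² = 3957.6681; σ² + n·σ₀² = 3957.6681 + 5·13905.1264 = 73483.3001.
Posterior precision = 1/σ₀² + n/σ² = 1/13905.1264 + 5/3957.6681 = (σ² + n·σ₀²)/(σ₀²σ²) = 73483.3001/(13905.1264·3957.6681); posterior variance σₙ² = σ₀²σ²/(σ² + n·σ₀²) = 13905.1264·3957.6681/73483.3001 = 748.903154.
Posterior SD = √σₙ² = √(13905.1264·3957.6681/73483.3001) = 27.3661.

27.3661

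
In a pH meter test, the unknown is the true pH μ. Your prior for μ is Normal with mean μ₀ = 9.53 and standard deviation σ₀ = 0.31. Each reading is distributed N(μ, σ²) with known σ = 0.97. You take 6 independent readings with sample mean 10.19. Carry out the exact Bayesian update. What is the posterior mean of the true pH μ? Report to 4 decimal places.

For Normal data with known variance σ², a Normal(μ₀, σ₀²) prior on μ is conjugate. Posterior precision = 1/σ₀² + n/σ²; posterior mean is the precision-weighted average of μ₀ and x̄.
n·x̄ = 6·10.19 = 61.14.
σ₀² = 0.31² = 0.0961, σ² = 0.97² = 0.9409; σ² + n·σ₀² = 0.9409 + 6·0.0961 = 1.5175.
Posterior mean = (μ₀/σ₀² + n·x̄/σ²)/(1/σ₀² + n/σ²) = (σ²·μ₀ + σ₀²·n·x̄)/(σ² + n·σ₀²) = (0.9409·9.53 + 0.0961·61.14)/1.5175 = 14.842331/1.5175 = 9.7808.

9.7808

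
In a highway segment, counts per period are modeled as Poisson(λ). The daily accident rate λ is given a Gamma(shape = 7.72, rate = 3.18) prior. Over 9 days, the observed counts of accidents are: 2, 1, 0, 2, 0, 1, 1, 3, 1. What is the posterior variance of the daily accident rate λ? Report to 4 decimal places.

With a Gamma(shape α, rate β) prior, the Poisson likelihood is conjugate: the posterior is Gamma(α + ΣXᵢ, β + n).
Sum of counts S = 11 over n = 9 days.
Posterior: Gamma(α+S, β+n) = Gamma(7.72+11, 3.18+9) = Gamma(18.72, 12.18).
Var = α/β² = 18.72/12.18² = 0.1262.

0.1262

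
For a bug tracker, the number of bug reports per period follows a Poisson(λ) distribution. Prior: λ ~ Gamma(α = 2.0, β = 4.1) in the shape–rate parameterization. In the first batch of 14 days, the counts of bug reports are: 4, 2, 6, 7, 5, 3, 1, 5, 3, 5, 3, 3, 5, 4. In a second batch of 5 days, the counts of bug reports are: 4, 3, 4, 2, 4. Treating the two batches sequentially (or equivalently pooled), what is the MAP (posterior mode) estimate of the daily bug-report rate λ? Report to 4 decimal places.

3.2035

With a Gamma(shape α, rate β) prior, the Poisson likelihood is conjugate: the posterior is Gamma(α + ΣXᵢ, β + n).
Batch 1: sum of counts S = 56 over n = 14 days.
After batch 1: Gamma(α+S, β+n) = Gamma(2.0+56, 4.1+14) = Gamma(58.0, 18.1).
Batch 2: sum of counts S = 17 over n = 5 days.
After batch 2: Gamma(α+S, β+n) = Gamma(58.0+17, 18.1+5) = Gamma(75.0, 23.1).
Mode of Gamma(α,β) for α≥1 is (α−1)/β = 74.0/23.1 = 3.2035.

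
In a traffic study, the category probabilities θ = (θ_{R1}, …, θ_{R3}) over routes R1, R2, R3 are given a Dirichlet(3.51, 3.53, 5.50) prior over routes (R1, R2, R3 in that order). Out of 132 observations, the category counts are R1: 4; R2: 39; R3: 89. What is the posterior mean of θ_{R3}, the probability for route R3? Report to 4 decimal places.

0.6538

The Dirichlet prior is conjugate to the Multinomial likelihood: each posterior αⱼ = prior αⱼ + observed count nⱼ.
Posterior concentration: (7.51, 42.53, 94.50), total = 144.54.
E[θ_{R3}|data] = α_{R3}/Σα = 94.50/144.54 = 0.6538.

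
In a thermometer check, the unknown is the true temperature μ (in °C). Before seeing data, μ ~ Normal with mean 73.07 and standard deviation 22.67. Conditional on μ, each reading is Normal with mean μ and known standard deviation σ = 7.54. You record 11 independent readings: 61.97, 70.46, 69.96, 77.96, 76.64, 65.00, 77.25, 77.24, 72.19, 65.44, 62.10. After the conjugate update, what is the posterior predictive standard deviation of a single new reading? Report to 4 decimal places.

For Normal data with known variance σ², a Normal(μ₀, σ₀²) prior on μ is conjugate. Posterior precision = 1/σ₀² + n/σ²; posterior mean is the precision-weighted average of μ₀ and x̄.
σ₀² = 22.67² = 513.9289, σ² = 7.54² = 56.8516; σ² + n·σ₀² = 56.8516 + 11·513.9289 = 5710.0695.
Posterior precision = 1/σ₀² + n/σ² = 1/513.9289 + 11/56.8516 = (σ² + n·σ₀²)/(σ₀²σ²) = 5710.0695/(513.9289·56.8516); posterior variance σₙ² = σ₀²σ²/(σ² + n·σ₀²) = 513.9289·56.8516/5710.0695 = 5.116869.
Predictive variance for one new observation = σₙ² + σ² = 513.9289·56.8516/5710.0695 + 56.8516 = σ²·(σ₀² + 5710.0695)/5710.0695 = 56.8516·6223.9984/5710.0695 = 61.968469; SD = √(56.8516·6223.9984/5710.0695) = 7.8720.

7.8720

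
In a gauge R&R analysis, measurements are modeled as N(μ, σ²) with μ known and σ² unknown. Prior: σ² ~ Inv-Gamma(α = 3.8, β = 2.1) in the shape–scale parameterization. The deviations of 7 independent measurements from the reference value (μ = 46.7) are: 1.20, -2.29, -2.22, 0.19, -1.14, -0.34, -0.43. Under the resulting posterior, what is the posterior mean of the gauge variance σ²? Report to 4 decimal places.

With known mean μ and an Inverse-Gamma(α, β) prior on σ², the Normal likelihood is conjugate: posterior is Inv-Gamma(α + n/2, β + Σ(xᵢ−μ)²/2).
Σ(xᵢ−μ)² = (1.20)² + (-2.29)² + (-2.22)² + (0.19)² + (-1.14)² + (-0.34)² + (-0.43)² = 13.2487.
Posterior: Inv-Gamma(3.8 + 7/2, 2.1 + 13.2487/2) = Inv-Gamma(7.30, 8.72435).
E[σ²|data] = β/(α−1) = 8.72435/6.30 = 1.3848.

1.3848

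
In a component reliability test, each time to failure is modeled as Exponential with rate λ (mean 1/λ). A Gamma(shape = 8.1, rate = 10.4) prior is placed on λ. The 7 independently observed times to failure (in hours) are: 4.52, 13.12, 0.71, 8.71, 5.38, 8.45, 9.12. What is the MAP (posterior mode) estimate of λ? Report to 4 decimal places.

0.2334

With a Gamma(shape α, rate β) prior on the exponential rate λ, the posterior after n observations with total T = Σxᵢ is Gamma(α+n, β+T).
Sum of observations T = 50.01 hours; n = 7.
Posterior: Gamma(8.1+7, 10.4+50.01) = Gamma(15.1, 60.41).
Mode = (α−1)/β = 0.2334.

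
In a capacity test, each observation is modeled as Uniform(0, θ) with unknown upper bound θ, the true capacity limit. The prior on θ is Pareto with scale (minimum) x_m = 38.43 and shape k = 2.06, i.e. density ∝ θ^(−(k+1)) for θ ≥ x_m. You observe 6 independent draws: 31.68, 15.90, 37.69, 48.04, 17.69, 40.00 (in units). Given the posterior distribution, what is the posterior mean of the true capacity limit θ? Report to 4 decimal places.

54.8445

A Pareto(scale x_m, shape k) prior on the upper bound θ of Uniform(0, θ) is conjugate: posterior is Pareto(max(x_m, max xᵢ), k + n).
Sample maximum = 48.04; prior scale x_m = 38.43 → posterior scale = max = 48.04.
Posterior shape = 2.06 + 6 = 8.06.
E[θ|data] = k·x_m/(k−1) = 8.06·48.04/7.06 = 54.8445.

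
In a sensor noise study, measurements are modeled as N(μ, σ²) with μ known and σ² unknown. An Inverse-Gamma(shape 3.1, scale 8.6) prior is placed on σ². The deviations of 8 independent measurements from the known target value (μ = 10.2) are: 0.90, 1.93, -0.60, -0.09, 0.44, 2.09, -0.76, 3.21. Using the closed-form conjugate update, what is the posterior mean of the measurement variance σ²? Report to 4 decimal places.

3.0776

With known mean μ and an Inverse-Gamma(α, β) prior on σ², the Normal likelihood is conjugate: posterior is Inv-Gamma(α + n/2, β + Σ(xᵢ−μ)²/2).
Σ(xᵢ−μ)² = (0.90)² + (1.93)² + (-0.60)² + (-0.09)² + (0.44)² + (2.09)² + (-0.76)² + (3.21)² = 20.3464.
Posterior: Inv-Gamma(3.1 + 8/2, 8.6 + 20.3464/2) = Inv-Gamma(7.10, 18.77320).
E[σ²|data] = β/(α−1) = 18.77320/6.10 = 3.0776.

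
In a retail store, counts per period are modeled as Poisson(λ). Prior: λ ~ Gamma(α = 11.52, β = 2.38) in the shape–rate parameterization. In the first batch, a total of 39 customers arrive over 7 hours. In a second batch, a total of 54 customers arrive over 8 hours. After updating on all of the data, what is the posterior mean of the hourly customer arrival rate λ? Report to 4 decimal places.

With a Gamma(shape α, rate β) prior, the Poisson likelihood is conjugate: the posterior is Gamma(α + ΣXᵢ, β + n).
After batch 1: Gamma(α+S, β+n) = Gamma(11.52+39, 2.38+7) = Gamma(50.52, 9.38).
After batch 2: Gamma(α+S, β+n) = Gamma(50.52+54, 9.38+8) = Gamma(104.52, 17.38).
Posterior mean = α/β = 104.52/17.38 = 6.0138.

6.0138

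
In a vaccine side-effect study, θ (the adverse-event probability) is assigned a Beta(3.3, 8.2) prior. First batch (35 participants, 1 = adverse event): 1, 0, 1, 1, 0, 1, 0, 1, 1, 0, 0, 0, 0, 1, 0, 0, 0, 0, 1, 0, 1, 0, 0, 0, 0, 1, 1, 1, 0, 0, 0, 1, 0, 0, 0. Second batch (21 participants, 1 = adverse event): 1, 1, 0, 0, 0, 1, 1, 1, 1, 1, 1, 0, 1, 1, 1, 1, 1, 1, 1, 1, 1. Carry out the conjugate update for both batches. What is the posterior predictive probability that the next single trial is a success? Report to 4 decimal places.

The Beta prior is conjugate to a Binomial/Bernoulli likelihood; the update adds successes to α and failures to β.
After batch 1: Beta(3.3+13, 8.2+22) = Beta(16.3, 30.2).
After batch 2: Beta(16.3+17, 30.2+4) = Beta(33.3, 34.2).
For a single future Bernoulli trial, P(success | data) = α/(α+β) = 0.4933.

0.4933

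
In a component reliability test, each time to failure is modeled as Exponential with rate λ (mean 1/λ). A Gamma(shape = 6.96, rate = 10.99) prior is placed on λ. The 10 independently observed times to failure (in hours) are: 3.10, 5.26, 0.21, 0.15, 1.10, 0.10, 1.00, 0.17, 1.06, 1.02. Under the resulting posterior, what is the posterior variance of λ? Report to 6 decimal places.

With a Gamma(shape α, rate β) prior on the exponential rate λ, the posterior after n observations with total T = Σxᵢ is Gamma(α+n, β+T).
Sum of observations T = 13.17 hours; n = 10.
Posterior: Gamma(6.96+10, 10.99+13.17) = Gamma(16.96, 24.16).
Var = α/β² = 0.029056.

0.029056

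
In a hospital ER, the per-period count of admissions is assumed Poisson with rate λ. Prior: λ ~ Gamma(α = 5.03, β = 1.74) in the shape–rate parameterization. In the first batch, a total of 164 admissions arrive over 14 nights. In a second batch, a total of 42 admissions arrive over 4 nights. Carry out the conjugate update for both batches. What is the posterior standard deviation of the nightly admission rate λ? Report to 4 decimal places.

0.7359

With a Gamma(shape α, rate β) prior, the Poisson likelihood is conjugate: the posterior is Gamma(α + ΣXᵢ, β + n).
After batch 1: Gamma(α+S, β+n) = Gamma(5.03+164, 1.74+14) = Gamma(169.03, 15.74).
After batch 2: Gamma(α+S, β+n) = Gamma(169.03+42, 15.74+4) = Gamma(211.03, 19.74).
SD = √α/β = √211.03/19.74 = 0.7359.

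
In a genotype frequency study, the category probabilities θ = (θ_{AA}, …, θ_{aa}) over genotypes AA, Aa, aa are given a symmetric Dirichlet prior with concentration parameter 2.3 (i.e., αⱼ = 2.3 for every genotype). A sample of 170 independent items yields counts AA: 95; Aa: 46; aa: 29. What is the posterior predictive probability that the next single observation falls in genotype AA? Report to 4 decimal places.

0.5500

The Dirichlet prior is conjugate to the Multinomial likelihood: each posterior αⱼ = prior αⱼ + observed count nⱼ.
Posterior concentration: (97.3, 48.3, 31.3), total = 176.9.
P(next = AA | data) = α_{AA}/Σα = 0.5500.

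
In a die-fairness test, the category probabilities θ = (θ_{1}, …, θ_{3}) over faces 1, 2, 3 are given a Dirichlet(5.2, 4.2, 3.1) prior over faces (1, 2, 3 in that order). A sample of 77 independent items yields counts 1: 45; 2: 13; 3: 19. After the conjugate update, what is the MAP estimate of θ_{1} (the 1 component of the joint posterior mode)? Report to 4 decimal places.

The Dirichlet prior is conjugate to the Multinomial likelihood: each posterior αⱼ = prior αⱼ + observed count nⱼ.
Posterior concentration: (50.2, 17.2, 22.1), total = 89.5.
Joint mode component: (α_{1}−1)/(Σα−K) = 49.2/86.5 = 0.5688.

0.5688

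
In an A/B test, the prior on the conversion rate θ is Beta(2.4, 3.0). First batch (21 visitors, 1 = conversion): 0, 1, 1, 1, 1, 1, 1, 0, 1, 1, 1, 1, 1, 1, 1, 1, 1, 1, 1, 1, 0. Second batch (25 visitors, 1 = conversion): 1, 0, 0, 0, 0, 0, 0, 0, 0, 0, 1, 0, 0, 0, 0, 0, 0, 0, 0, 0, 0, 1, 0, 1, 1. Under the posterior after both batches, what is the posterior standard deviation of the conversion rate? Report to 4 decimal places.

The Beta prior is conjugate to a Binomial/Bernoulli likelihood; the update adds successes to α and failures to β.
After batch 1: Beta(2.4+18, 3.0+3) = Beta(20.4, 6.0).
After batch 2: Beta(20.4+5, 6.0+20) = Beta(25.4, 26.0).
Var = αβ/((α+β)²(α+β+1)) = 25.4·26.0/(51.4²·52.4) = 0.00477034; SD = √0.00477034 = 0.0691.

0.0691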